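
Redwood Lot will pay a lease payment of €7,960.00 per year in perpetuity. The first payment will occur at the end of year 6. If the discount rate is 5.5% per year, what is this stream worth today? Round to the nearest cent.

Value at end of year 5: C / r = €7,960.00 / 0.055 = €144,727.2727
Discount to today: PV = €144,727.2727 / (1 + 0.055)^5 = €144,727.2727 / 1.306960 = €110,735.81

€110735.81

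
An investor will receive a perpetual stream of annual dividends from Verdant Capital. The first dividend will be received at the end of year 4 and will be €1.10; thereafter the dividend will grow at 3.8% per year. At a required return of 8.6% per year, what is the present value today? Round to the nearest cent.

Value at end of year 3: C₁ / (r − g) = €1.10 / (0.086 − 0.038) = €22.9167
Discount to today: PV = €22.9167 / (1 + 0.086)^3 = €22.9167 / 1.280824 = €17.89

€17.89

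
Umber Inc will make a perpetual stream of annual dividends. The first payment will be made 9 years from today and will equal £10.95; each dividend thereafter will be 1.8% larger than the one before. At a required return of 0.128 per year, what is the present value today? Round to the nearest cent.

Value at end of year 8: C₁ / (r − g) = £10.95 / (0.128 − 0.018) = £99.5455
Discount to today: PV = £99.5455 / (1 + 0.128)^8 = £99.5455 / 2.621035 = £37.98

£37.98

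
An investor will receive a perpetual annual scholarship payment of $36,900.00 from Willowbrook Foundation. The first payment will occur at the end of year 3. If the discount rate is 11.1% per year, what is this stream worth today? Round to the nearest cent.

$269324.13

Value at end of year 2: C / r = $36,900.00 / 0.111 = $332,432.4324
Discount to today: PV = $332,432.4324 / (1 + 0.111)^2 = $332,432.4324 / 1.234321 = $269,324.13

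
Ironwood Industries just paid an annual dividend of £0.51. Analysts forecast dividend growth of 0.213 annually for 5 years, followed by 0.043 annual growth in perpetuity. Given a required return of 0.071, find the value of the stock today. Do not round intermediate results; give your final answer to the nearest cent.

£39.17

D_1 = 0.61863
D_2 = 0.75040
D_3 = 0.91023
D_4 = 1.10411
D_5 = 1.33929
Terminal value at year 5: TV = D_5×(1+g_2)/(r−g_2) = 1.39688/0.028 = 49.88850
P_0 = D_1/(1+r)^1 + D_2/(1+r)^2 + D_3/(1+r)^3 + D_4/(1+r)^4 + D_5/(1+r)^5 + TV/(1+r)^5
    = 0.57762 + 0.65420 + 0.74094 + 0.83918 + 0.95044 + 35.40406 = 39.16645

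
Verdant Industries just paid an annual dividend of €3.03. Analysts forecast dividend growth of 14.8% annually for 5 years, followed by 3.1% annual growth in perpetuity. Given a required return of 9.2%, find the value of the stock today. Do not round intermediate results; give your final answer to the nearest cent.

€83.41

D_1 = 3.47844
D_2 = 3.99325
D_3 = 4.58425
D_4 = 5.26272
D_5 = 6.04160
Terminal value at year 5: TV = D_5×(1+g_2)/(r−g_2) = 6.22889/0.061 = 102.11297
P_0 = D_1/(1+r)^1 + D_2/(1+r)^2 + D_3/(1+r)^3 + D_4/(1+r)^4 + D_5/(1+r)^5 + TV/(1+r)^5
    = 3.18538 + 3.34874 + 3.52047 + 3.70100 + 3.89080 + 65.76089 = 83.40729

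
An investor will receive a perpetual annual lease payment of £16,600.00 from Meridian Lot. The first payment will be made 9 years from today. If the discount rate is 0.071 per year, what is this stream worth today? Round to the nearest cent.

£135062.25

Value at end of year 8: C / r = £16,600.00 / 0.071 = £233,802.8169
Discount to today: PV = £233,802.8169 / (1 + 0.071)^8 = £233,802.8169 / 1.731075 = £135,062.25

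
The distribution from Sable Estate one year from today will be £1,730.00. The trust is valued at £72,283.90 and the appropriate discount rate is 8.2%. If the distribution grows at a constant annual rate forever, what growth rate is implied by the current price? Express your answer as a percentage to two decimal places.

P = D₁/(r−g) ⇒ g = r − D₁/P = 0.082 − £1,730.00/£72,283.90 = 0.058067

5.81%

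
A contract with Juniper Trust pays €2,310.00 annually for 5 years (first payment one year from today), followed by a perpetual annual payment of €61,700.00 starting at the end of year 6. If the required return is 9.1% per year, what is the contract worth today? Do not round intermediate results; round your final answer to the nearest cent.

PV of 5-year annuity: €2,310.00 × [1 − (1+0.091)^−5] / 0.091 = 8961.82935
Perpetuity value at year 5: €61,700.00 / 0.091 = 678021.97802
PV of perpetuity: 678021.97802 / (1+0.091)^5 = 438651.90399
Total PV = 8961.82935 + 438651.90399 = 447613.73334

€447613.73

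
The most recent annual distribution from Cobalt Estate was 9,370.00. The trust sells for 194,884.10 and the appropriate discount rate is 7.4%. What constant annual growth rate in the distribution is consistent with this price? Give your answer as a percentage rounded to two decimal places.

2.47%

P = D₀(1+g)/(r−g) ⇒ P(r−g) = D₀(1+g) ⇒ g(P+D₀) = P·r − D₀
g = (P·r − D₀)/(P + D₀) = (194,884.10×0.074 − 9,370.00) / (194,884.10 + 9,370.00) = 0.024731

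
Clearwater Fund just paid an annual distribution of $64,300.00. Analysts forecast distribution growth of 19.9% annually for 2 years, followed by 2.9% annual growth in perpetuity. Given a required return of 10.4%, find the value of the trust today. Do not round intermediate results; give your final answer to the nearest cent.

$1186230.94

D_1 = 77095.70000
D_2 = 92437.74430
Terminal value at year 2: TV = D_2×(1+g_2)/(r−g_2) = 95118.43888/0.075 = 1268245.85180
P_0 = D_1/(1+r)^1 + D_2/(1+r)^2 + TV/(1+r)^2
    = 69833.06159 + 75842.24715 + 1040555.63087 = 1186230.93961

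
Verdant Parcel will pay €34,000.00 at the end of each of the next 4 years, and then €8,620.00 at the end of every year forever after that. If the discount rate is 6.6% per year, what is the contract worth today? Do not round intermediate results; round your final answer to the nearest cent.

PV of 4-year annuity: €34,000.00 × [1 − (1+0.066)^−4] / 0.066 = 116212.82010
Perpetuity value at year 4: €8,620.00 / 0.066 = 130606.06061
PV of perpetuity: 130606.06061 / (1+0.066)^4 = 101142.69269
Total PV = 116212.82010 + 101142.69269 = 217355.51279

€217355.51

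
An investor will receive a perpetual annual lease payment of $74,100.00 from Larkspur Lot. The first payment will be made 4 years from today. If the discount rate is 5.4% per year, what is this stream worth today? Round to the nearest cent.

$1171932.55

Value at end of year 3: C / r = $74,100.00 / 0.054 = $1,372,222.2222
Discount to today: PV = $1,372,222.2222 / (1 + 0.054)^3 = $1,372,222.2222 / 1.170905 = $1,171,932.55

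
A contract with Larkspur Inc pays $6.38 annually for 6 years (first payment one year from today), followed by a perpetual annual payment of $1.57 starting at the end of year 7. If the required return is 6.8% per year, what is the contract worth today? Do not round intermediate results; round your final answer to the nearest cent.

$46.16

PV of 6-year annuity: $6.38 × [1 − (1+0.068)^−6] / 0.068 = 30.59920
Perpetuity value at year 6: $1.57 / 0.068 = 23.08824
PV of perpetuity: 23.08824 / (1+0.068)^6 = 15.55834
Total PV = 30.59920 + 15.55834 = 46.15754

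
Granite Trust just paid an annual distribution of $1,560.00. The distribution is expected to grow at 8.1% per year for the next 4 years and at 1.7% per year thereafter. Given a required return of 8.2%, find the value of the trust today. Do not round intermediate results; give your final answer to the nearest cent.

$30543.49

D_1 = 1686.36000
D_2 = 1822.95516
D_3 = 1970.61453
D_4 = 2130.23430
Terminal value at year 4: TV = D_4×(1+g_2)/(r−g_2) = 2166.44829/0.065 = 33329.97366
P_0 = D_1/(1+r)^1 + D_2/(1+r)^2 + D_3/(1+r)^3 + D_4/(1+r)^4 + TV/(1+r)^4
    = 1558.55823 + 1557.11778 + 1555.67867 + 1554.24089 + 24317.89211 = 30543.48769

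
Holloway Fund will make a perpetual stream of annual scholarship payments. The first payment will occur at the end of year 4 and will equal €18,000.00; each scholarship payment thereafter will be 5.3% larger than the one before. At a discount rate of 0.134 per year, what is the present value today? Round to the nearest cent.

Value at end of year 3: C₁ / (r − g) = €18,000.00 / (0.134 − 0.053) = €222,222.2222
Discount to today: PV = €222,222.2222 / (1 + 0.134)^3 = €222,222.2222 / 1.458274 = €152,387.14

€152387.14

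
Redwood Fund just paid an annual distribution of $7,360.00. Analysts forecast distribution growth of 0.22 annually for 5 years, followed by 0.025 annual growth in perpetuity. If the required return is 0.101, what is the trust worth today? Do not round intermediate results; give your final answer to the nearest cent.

D_1 = 8979.20000
D_2 = 10954.62400
D_3 = 13364.64128
D_4 = 16304.86236
D_5 = 19891.93208
Terminal value at year 5: TV = D_5×(1+g_2)/(r−g_2) = 20389.23038/0.076 = 268279.34715
P_0 = D_1/(1+r)^1 + D_2/(1+r)^2 + D_3/(1+r)^3 + D_4/(1+r)^4 + D_5/(1+r)^5 + TV/(1+r)^5
    = 8155.49500 + 9036.96994 + 10013.71783 + 11096.03610 + 12295.33519 + 165825.24437 = 216422.79844

$216422.80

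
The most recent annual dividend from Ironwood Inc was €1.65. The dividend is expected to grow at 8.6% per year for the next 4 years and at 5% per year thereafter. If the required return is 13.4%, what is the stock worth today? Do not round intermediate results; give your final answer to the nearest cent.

€23.28

D_1 = 1.79190
D_2 = 1.94600
D_3 = 2.11336
D_4 = 2.29511
Terminal value at year 4: TV = D_4×(1+g_2)/(r−g_2) = 2.40986/0.084 = 28.68886
P_0 = D_1/(1+r)^1 + D_2/(1+r)^2 + D_3/(1+r)^3 + D_4/(1+r)^4 + TV/(1+r)^4
    = 1.58016 + 1.51327 + 1.44922 + 1.38788 + 17.34846 = 23.27899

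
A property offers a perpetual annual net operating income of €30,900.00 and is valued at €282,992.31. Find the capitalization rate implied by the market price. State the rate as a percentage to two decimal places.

10.92%

P = C/r ⇒ r = C/P = €30,900.00/€282,992.31 = 0.109190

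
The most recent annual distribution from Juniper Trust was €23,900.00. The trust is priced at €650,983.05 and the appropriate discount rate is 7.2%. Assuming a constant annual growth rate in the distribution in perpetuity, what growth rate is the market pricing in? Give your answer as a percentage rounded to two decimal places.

3.40%

P = D₀(1+g)/(r−g) ⇒ P(r−g) = D₀(1+g) ⇒ g(P+D₀) = P·r − D₀
g = (P·r − D₀)/(P + D₀) = (€650,983.05×0.072 − €23,900.00) / (€650,983.05 + €23,900.00) = 0.034037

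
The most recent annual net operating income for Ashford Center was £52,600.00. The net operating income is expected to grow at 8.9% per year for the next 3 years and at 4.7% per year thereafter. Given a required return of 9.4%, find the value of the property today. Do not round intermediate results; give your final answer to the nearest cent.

D_1 = 57281.40000
D_2 = 62379.44460
D_3 = 67931.21517
Terminal value at year 3: TV = D_3×(1+g_2)/(r−g_2) = 71123.98228/0.047 = 1513276.21877
P_0 = D_1/(1+r)^1 + D_2/(1+r)^2 + D_3/(1+r)^3 + TV/(1+r)^3
    = 52359.59781 + 52120.29434 + 51882.08459 + 1155756.22476 = 1312118.20149

£1312118.20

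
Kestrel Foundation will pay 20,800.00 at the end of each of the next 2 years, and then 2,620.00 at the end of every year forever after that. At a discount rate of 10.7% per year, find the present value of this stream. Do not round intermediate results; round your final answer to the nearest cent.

55744.12

PV of 2-year annuity: 20,800.00 × [1 − (1+0.107)^−2] / 0.107 = 35762.89181
Perpetuity value at year 2: 2,620.00 / 0.107 = 24485.98131
PV of perpetuity: 24485.98131 / (1+0.107)^2 = 19981.23244
Total PV = 35762.89181 + 19981.23244 = 55744.12424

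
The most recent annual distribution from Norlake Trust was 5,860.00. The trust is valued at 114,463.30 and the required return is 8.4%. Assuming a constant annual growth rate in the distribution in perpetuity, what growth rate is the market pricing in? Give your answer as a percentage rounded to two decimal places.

3.12%

P = D₀(1+g)/(r−g) ⇒ P(r−g) = D₀(1+g) ⇒ g(P+D₀) = P·r − D₀
g = (P·r − D₀)/(P + D₀) = (114,463.30×0.084 − 5,860.00) / (114,463.30 + 5,860.00) = 0.031207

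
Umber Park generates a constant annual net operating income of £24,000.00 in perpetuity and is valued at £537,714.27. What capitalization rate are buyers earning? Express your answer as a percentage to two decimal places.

4.46%

P = C/r ⇒ r = C/P = £24,000.00/£537,714.27 = 0.044633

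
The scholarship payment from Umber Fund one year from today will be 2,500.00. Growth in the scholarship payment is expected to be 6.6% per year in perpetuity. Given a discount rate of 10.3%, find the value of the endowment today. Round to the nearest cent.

Growing perpetuity: P = D₁ / (r − g) = 2,500.0000 / (0.103 − 0.066) = 67,567.57

67567.57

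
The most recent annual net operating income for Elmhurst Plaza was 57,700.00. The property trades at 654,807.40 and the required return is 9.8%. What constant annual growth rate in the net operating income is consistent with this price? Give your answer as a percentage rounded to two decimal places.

P = D₀(1+g)/(r−g) ⇒ P(r−g) = D₀(1+g) ⇒ g(P+D₀) = P·r − D₀
g = (P·r − D₀)/(P + D₀) = (654,807.40×0.098 − 57,700.00) / (654,807.40 + 57,700.00) = 0.009082

0.91%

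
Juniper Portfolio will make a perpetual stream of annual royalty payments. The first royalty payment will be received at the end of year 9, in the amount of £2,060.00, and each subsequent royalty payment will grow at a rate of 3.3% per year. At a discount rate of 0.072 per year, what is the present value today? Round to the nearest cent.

Value at end of year 8: C₁ / (r − g) = £2,060.00 / (0.072 − 0.033) = £52,820.5128
Discount to today: PV = £52,820.5128 / (1 + 0.072)^8 = £52,820.5128 / 1.744047 = £30,286.17

£30286.17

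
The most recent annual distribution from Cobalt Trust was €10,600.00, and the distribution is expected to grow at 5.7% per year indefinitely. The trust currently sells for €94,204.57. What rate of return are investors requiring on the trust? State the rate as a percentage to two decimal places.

17.59%

D₁ = €10,600.00 × 1.057 = €11,204.2000
P = D₁/(r − g) ⇒ r = D₁/P + g = €11,204.2000/€94,204.57 + 0.057 = 0.118935 + 0.057 = 0.175935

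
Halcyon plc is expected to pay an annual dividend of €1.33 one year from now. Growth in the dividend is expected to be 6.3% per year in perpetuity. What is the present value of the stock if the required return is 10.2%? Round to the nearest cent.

Growing perpetuity: P = D₁ / (r − g) = €1.3300 / (0.102 − 0.063) = €34.10

€34.10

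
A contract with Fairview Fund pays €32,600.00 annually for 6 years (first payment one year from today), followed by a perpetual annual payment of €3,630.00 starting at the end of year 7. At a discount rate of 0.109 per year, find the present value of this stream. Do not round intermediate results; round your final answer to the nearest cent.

€156215.31

PV of 6-year annuity: €32,600.00 × [1 − (1+0.109)^−6] / 0.109 = 138313.74841
Perpetuity value at year 6: €3,630.00 / 0.109 = 33302.75229
PV of perpetuity: 33302.75229 / (1+0.109)^6 = 17901.55884
Total PV = 138313.74841 + 17901.55884 = 156215.30725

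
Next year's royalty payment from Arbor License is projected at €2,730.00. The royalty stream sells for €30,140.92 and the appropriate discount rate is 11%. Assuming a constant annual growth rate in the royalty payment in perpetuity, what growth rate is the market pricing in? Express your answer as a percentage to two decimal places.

1.94%

P = D₁/(r−g) ⇒ g = r − D₁/P = 0.11 − €2,730.00/€30,140.92 = 0.019425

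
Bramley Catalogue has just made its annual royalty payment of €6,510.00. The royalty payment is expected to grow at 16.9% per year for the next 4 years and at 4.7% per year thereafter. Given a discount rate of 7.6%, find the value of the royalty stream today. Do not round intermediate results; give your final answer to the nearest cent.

€359619.58

D_1 = 7610.19000
D_2 = 8896.31211
D_3 = 10399.78886
D_4 = 12157.35317
Terminal value at year 4: TV = D_4×(1+g_2)/(r−g_2) = 12728.74877/0.029 = 438922.37147
P_0 = D_1/(1+r)^1 + D_2/(1+r)^2 + D_3/(1+r)^3 + D_4/(1+r)^4 + TV/(1+r)^4
    = 7072.66729 + 7683.96660 + 8348.10126 + 9069.63789 + 327445.20238 = 359619.57541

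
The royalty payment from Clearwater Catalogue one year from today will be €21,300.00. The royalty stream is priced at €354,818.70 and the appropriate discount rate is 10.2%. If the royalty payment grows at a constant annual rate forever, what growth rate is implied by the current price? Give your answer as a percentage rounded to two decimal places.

P = D₁/(r−g) ⇒ g = r − D₁/P = 0.102 − €21,300.00/€354,818.70 = 0.041969

4.20%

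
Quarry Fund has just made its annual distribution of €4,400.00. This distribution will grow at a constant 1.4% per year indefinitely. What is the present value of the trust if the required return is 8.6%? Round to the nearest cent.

D₁ = D₀ × (1 + g) = €4,400.00 × 1.014 = €4,461.6000
Growing perpetuity: P = D₁ / (r − g) = €4,461.6000 / (0.086 − 0.014) = €61,966.67

€61966.67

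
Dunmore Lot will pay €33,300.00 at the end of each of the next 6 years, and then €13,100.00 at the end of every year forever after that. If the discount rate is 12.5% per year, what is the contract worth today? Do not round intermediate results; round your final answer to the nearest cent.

PV of 6-year annuity: €33,300.00 × [1 − (1+0.125)^−6] / 0.125 = 134992.82291
Perpetuity value at year 6: €13,100.00 / 0.125 = 104800.00000
PV of perpetuity: 104800.00000 / (1+0.125)^6 = 51694.71531
Total PV = 134992.82291 + 51694.71531 = 186687.53822

€186687.54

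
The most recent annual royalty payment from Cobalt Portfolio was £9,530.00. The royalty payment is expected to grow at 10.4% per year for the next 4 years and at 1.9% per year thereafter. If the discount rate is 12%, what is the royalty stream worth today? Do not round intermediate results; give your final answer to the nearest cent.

D_1 = 10521.12000
D_2 = 11615.31648
D_3 = 12823.30939
D_4 = 14156.93357
Terminal value at year 4: TV = D_4×(1+g_2)/(r−g_2) = 14425.91531/0.101 = 142830.84464
P_0 = D_1/(1+r)^1 + D_2/(1+r)^2 + D_3/(1+r)^3 + D_4/(1+r)^4 + TV/(1+r)^4
    = 9393.85714 + 9259.65918 + 9127.37834 + 8996.98722 + 90771.58392 = 127549.46581

£127549.47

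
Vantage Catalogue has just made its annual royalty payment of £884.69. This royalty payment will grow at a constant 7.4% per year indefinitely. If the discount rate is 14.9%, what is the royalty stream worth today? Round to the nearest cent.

D₁ = D₀ × (1 + g) = £884.69 × 1.074 = £950.1571
Growing perpetuity: P = D₁ / (r − g) = £950.1571 / (0.149 − 0.074) = £12,668.76

£12668.76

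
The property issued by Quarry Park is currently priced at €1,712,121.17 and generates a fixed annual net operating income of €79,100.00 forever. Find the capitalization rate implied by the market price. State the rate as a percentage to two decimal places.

4.62%

P = C/r ⇒ r = C/P = €79,100.00/€1,712,121.17 = 0.046200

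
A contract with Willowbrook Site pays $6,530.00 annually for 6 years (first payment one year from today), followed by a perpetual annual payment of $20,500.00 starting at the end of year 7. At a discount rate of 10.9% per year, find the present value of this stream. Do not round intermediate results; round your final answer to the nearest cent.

$128802.13

PV of 6-year annuity: $6,530.00 × [1 − (1+0.109)^−6] / 0.109 = 27705.17721
Perpetuity value at year 6: $20,500.00 / 0.109 = 188073.39450
PV of perpetuity: 188073.39450 / (1+0.109)^6 = 101096.95761
Total PV = 27705.17721 + 101096.95761 = 128802.13482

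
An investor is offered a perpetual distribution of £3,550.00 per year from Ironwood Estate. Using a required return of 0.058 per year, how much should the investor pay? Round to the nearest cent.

Level perpetuity: PV = C / r = £3,550.00 / 0.058 = £61,206.90

£61206.90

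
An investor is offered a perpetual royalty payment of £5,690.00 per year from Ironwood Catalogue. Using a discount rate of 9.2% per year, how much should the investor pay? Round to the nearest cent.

£61847.83

Level perpetuity: PV = C / r = £5,690.00 / 0.092 = £61,847.83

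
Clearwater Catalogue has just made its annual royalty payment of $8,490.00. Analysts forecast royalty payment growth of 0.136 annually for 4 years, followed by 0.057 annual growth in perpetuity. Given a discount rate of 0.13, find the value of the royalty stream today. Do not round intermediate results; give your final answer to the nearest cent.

D_1 = 9644.64000
D_2 = 10956.31104
D_3 = 12446.36934
D_4 = 14139.07557
Terminal value at year 4: TV = D_4×(1+g_2)/(r−g_2) = 14945.00288/0.073 = 204726.06684
P_0 = D_1/(1+r)^1 + D_2/(1+r)^2 + D_3/(1+r)^3 + D_4/(1+r)^4 + TV/(1+r)^4
    = 8535.07965 + 8580.39865 + 8625.95829 + 8671.75984 + 125562.33084 = 159975.52727

$159975.53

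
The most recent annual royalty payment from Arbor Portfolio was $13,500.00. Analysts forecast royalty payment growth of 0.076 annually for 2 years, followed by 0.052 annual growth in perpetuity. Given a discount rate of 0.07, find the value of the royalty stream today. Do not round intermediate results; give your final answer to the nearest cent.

$825100.93

D_1 = 14526.00000
D_2 = 15629.97600
Terminal value at year 2: TV = D_2×(1+g_2)/(r−g_2) = 16442.73475/0.018 = 913485.26400
P_0 = D_1/(1+r)^1 + D_2/(1+r)^2 + TV/(1+r)^2
    = 13575.70093 + 13651.82636 + 797873.40728 = 825100.93458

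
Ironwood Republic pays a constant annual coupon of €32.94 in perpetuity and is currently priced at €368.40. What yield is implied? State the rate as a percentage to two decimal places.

P = C/r ⇒ r = C/P = €32.94/€368.40 = 0.089414

8.94%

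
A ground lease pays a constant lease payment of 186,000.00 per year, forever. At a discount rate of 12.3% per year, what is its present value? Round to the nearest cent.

1512195.12

Level perpetuity: PV = C / r = 186,000.00 / 0.123 = 1,512,195.12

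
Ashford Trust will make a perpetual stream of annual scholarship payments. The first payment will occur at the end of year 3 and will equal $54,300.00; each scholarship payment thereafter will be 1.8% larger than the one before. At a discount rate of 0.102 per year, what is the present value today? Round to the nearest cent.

Value at end of year 2: C₁ / (r − g) = $54,300.00 / (0.102 − 0.018) = $646,428.5714
Discount to today: PV = $646,428.5714 / (1 + 0.102)^2 = $646,428.5714 / 1.214404 = $532,301.09

$532301.09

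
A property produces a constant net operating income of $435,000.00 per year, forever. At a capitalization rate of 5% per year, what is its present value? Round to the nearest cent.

Level perpetuity: PV = C / r = $435,000.00 / 0.05 = $8,700,000.00

$8700000.00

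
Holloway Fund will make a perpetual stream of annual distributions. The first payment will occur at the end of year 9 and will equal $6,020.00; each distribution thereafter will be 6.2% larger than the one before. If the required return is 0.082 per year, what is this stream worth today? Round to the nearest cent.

Value at end of year 8: C₁ / (r − g) = $6,020.00 / (0.082 − 0.062) = $301,000.0000
Discount to today: PV = $301,000.0000 / (1 + 0.082)^8 = $301,000.0000 / 1.878530 = $160,231.69

$160231.69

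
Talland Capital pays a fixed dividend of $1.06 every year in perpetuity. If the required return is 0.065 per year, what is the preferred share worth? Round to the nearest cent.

Level perpetuity: PV = C / r = $1.06 / 0.065 = $16.31

$16.31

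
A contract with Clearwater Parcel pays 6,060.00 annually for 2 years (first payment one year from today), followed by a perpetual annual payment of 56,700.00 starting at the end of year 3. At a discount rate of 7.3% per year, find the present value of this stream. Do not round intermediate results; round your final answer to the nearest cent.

PV of 2-year annuity: 6,060.00 × [1 − (1+0.073)^−2] / 0.073 = 10911.19914
Perpetuity value at year 2: 56,700.00 / 0.073 = 776712.32877
PV of perpetuity: 776712.32877 / (1+0.073)^2 = 674622.39618
Total PV = 10911.19914 + 674622.39618 = 685533.59532

685533.60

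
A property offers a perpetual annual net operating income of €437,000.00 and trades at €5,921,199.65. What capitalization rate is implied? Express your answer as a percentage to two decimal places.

7.38%

P = C/r ⇒ r = C/P = €437,000.00/€5,921,199.65 = 0.073803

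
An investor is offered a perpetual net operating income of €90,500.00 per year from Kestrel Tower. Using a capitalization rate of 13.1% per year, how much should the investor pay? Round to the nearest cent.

Level perpetuity: PV = C / r = €90,500.00 / 0.131 = €690,839.69

€690839.69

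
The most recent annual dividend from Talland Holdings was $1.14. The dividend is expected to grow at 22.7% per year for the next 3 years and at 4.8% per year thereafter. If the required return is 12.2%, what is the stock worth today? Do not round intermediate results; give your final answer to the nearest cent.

$25.22

D_1 = 1.39878
D_2 = 1.71630
D_3 = 2.10590
Terminal value at year 3: TV = D_3×(1+g_2)/(r−g_2) = 2.20699/0.074 = 29.82415
P_0 = D_1/(1+r)^1 + D_2/(1+r)^2 + D_3/(1+r)^3 + TV/(1+r)^3
    = 1.24668 + 1.36335 + 1.49094 + 21.11492 = 25.21590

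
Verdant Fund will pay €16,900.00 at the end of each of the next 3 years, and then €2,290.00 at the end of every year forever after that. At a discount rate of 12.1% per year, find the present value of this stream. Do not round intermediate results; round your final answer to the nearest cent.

PV of 3-year annuity: €16,900.00 × [1 − (1+0.121)^−3] / 0.121 = 40521.29857
Perpetuity value at year 3: €2,290.00 / 0.121 = 18925.61983
PV of perpetuity: 18925.61983 / (1+0.121)^3 = 13434.86399
Total PV = 40521.29857 + 13434.86399 = 53956.16256

€53956.16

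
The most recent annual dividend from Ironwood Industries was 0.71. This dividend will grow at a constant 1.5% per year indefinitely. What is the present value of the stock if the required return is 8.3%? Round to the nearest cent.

10.60

D₁ = D₀ × (1 + g) = 0.71 × 1.015 = 0.7207
Growing perpetuity: P = D₁ / (r − g) = 0.7207 / (0.083 − 0.015) = 10.60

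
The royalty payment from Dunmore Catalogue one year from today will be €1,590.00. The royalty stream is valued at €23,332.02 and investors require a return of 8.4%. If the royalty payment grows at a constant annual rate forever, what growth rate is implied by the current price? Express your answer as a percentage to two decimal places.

P = D₁/(r−g) ⇒ g = r − D₁/P = 0.084 − €1,590.00/€23,332.02 = 0.015853

1.59%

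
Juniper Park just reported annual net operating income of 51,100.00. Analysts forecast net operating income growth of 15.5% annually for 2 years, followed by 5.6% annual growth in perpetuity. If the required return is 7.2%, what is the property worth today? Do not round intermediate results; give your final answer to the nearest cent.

4029442.95

D_1 = 59020.50000
D_2 = 68168.67750
Terminal value at year 2: TV = D_2×(1+g_2)/(r−g_2) = 71986.12344/0.016 = 4499132.71500
P_0 = D_1/(1+r)^1 + D_2/(1+r)^2 + TV/(1+r)^2
    = 55056.43657 + 59319.20171 + 3915067.31298 = 4029442.95126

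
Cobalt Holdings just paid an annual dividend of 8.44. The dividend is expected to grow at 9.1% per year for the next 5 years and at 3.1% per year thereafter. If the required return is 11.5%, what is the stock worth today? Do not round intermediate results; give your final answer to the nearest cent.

D_1 = 9.20804
D_2 = 10.04597
D_3 = 10.96016
D_4 = 11.95753
D_5 = 13.04566
Terminal value at year 5: TV = D_5×(1+g_2)/(r−g_2) = 13.45008/0.084 = 160.12000
P_0 = D_1/(1+r)^1 + D_2/(1+r)^2 + D_3/(1+r)^3 + D_4/(1+r)^4 + D_5/(1+r)^5 + TV/(1+r)^5
    = 8.25833 + 8.08057 + 7.90664 + 7.73645 + 7.56993 + 92.91188 = 132.46381

132.46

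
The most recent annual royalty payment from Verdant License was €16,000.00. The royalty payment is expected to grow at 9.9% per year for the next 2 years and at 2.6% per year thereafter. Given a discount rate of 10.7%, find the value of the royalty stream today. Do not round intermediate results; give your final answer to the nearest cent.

D_1 = 17584.00000
D_2 = 19324.81600
Terminal value at year 2: TV = D_2×(1+g_2)/(r−g_2) = 19827.26122/0.081 = 244781.00267
P_0 = D_1/(1+r)^1 + D_2/(1+r)^2 + TV/(1+r)^2
    = 15884.37218 + 15769.57997 + 199748.01291 = 231401.96505

€231401.97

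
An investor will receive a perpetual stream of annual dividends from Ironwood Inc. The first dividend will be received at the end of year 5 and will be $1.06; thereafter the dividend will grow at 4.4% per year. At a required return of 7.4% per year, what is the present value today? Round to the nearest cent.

Value at end of year 4: C₁ / (r − g) = $1.06 / (0.074 − 0.044) = $35.3333
Discount to today: PV = $35.3333 / (1 + 0.074)^4 = $35.3333 / 1.330507 = $26.56

$26.56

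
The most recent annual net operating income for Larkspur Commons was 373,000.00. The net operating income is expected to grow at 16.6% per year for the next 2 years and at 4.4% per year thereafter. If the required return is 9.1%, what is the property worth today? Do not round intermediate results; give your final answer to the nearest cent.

10288346.32

D_1 = 434918.00000
D_2 = 507114.38800
Terminal value at year 2: TV = D_2×(1+g_2)/(r−g_2) = 529427.42107/0.047 = 11264413.21430
P_0 = D_1/(1+r)^1 + D_2/(1+r)^2 + TV/(1+r)^2
    = 398641.61320 + 426045.94041 + 9463658.76150 = 10288346.31511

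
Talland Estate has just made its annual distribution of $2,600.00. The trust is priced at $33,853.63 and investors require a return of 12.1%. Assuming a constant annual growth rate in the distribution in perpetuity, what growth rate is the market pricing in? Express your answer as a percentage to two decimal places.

P = D₀(1+g)/(r−g) ⇒ P(r−g) = D₀(1+g) ⇒ g(P+D₀) = P·r − D₀
g = (P·r − D₀)/(P + D₀) = ($33,853.63×0.121 − $2,600.00) / ($33,853.63 + $2,600.00) = 0.041046

4.10%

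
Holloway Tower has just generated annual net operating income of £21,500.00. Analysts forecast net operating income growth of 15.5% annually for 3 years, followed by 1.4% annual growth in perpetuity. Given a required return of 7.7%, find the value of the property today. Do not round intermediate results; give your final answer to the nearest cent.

D_1 = 24832.50000
D_2 = 28681.53750
D_3 = 33127.17581
Terminal value at year 3: TV = D_3×(1+g_2)/(r−g_2) = 33590.95627/0.063 = 533189.78213
P_0 = D_1/(1+r)^1 + D_2/(1+r)^2 + D_3/(1+r)^3 + TV/(1+r)^3
    = 23057.10306 + 24726.97682 + 26517.78852 + 426810.11992 = 501111.98832

£501111.99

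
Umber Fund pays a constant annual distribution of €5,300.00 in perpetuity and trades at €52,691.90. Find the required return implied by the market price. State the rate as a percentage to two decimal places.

P = C/r ⇒ r = C/P = €5,300.00/€52,691.90 = 0.100585

10.06%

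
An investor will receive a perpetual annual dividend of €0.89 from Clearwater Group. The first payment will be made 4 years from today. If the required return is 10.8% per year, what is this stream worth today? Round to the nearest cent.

€6.06

Value at end of year 3: C / r = €0.89 / 0.108 = €8.2407
Discount to today: PV = €8.2407 / (1 + 0.108)^3 = €8.2407 / 1.360252 = €6.06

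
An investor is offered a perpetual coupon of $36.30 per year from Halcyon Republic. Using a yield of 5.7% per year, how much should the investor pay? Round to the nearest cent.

Level perpetuity: PV = C / r = $36.30 / 0.057 = $636.84

$636.84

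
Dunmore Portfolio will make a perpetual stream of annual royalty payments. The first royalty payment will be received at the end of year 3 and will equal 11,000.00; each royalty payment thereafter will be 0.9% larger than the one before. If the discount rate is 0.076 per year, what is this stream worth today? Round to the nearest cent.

141805.59

Value at end of year 2: C₁ / (r − g) = 11,000.00 / (0.076 − 0.009) = 164,179.1045
Discount to today: PV = 164,179.1045 / (1 + 0.076)^2 = 164,179.1045 / 1.157776 = 141,805.59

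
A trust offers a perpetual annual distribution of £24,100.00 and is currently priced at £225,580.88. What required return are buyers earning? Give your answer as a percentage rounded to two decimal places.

P = C/r ⇒ r = C/P = £24,100.00/£225,580.88 = 0.106835

10.68%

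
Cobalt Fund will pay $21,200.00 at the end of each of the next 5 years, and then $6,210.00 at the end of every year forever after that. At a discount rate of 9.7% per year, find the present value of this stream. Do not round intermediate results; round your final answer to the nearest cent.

PV of 5-year annuity: $21,200.00 × [1 − (1+0.097)^−5] / 0.097 = 80984.40398
Perpetuity value at year 5: $6,210.00 / 0.097 = 64020.61856
PV of perpetuity: 64020.61856 / (1+0.097)^5 = 40298.30022
Total PV = 80984.40398 + 40298.30022 = 121282.70420

$121282.70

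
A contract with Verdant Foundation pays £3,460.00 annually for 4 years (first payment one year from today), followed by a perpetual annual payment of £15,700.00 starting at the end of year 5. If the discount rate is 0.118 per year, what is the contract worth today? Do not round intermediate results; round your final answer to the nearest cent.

PV of 4-year annuity: £3,460.00 × [1 − (1+0.118)^−4] / 0.118 = 10553.65004
Perpetuity value at year 4: £15,700.00 / 0.118 = 133050.84746
PV of perpetuity: 133050.84746 / (1+0.118)^4 = 85162.89787
Total PV = 10553.65004 + 85162.89787 = 95716.54790

£95716.55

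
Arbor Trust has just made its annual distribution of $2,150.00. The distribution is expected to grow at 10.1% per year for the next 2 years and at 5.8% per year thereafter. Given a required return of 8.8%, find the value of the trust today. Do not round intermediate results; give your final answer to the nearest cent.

$82023.49

D_1 = 2367.15000
D_2 = 2606.23215
Terminal value at year 2: TV = D_2×(1+g_2)/(r−g_2) = 2757.39361/0.03 = 91913.12049
P_0 = D_1/(1+r)^1 + D_2/(1+r)^2 + TV/(1+r)^2
    = 2175.68934 + 2201.68563 + 77646.11309 = 82023.48805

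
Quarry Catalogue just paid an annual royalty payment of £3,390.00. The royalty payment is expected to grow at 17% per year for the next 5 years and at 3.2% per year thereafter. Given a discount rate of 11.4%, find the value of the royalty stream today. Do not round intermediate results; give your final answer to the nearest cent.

£74205.75

D_1 = 3966.30000
D_2 = 4640.57100
D_3 = 5429.46807
D_4 = 6352.47764
D_5 = 7432.39884
Terminal value at year 5: TV = D_5×(1+g_2)/(r−g_2) = 7670.23560/0.082 = 93539.45858
P_0 = D_1/(1+r)^1 + D_2/(1+r)^2 + D_3/(1+r)^3 + D_4/(1+r)^4 + D_5/(1+r)^5 + TV/(1+r)^5
    = 3560.41293 + 3739.39239 + 3927.36903 + 4124.79512 + 4332.14568 + 54521.63834 = 74205.75349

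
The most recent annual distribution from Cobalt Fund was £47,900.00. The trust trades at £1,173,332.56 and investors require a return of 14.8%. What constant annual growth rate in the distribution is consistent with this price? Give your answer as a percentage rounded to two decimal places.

P = D₀(1+g)/(r−g) ⇒ P(r−g) = D₀(1+g) ⇒ g(P+D₀) = P·r − D₀
g = (P·r − D₀)/(P + D₀) = (£1,173,332.56×0.148 − £47,900.00) / (£1,173,332.56 + £47,900.00) = 0.102972

10.30%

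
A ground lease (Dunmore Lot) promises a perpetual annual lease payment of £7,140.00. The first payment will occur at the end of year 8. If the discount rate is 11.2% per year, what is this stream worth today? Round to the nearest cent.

£30321.22

Value at end of year 7: C / r = £7,140.00 / 0.112 = £63,750.0000
Discount to today: PV = £63,750.0000 / (1 + 0.112)^7 = £63,750.0000 / 2.102488 = £30,321.22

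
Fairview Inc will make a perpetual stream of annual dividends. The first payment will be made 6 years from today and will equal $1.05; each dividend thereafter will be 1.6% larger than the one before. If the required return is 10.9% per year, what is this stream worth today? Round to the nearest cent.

$6.73

Value at end of year 5: C₁ / (r − g) = $1.05 / (0.109 − 0.016) = $11.2903
Discount to today: PV = $11.2903 / (1 + 0.109)^5 = $11.2903 / 1.677481 = $6.73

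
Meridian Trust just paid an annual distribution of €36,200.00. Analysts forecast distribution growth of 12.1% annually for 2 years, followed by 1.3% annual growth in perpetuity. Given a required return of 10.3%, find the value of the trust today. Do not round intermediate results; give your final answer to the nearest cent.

D_1 = 40580.20000
D_2 = 45490.40420
Terminal value at year 2: TV = D_2×(1+g_2)/(r−g_2) = 46081.77945/0.09 = 512019.77172
P_0 = D_1/(1+r)^1 + D_2/(1+r)^2 + TV/(1+r)^2
    = 36790.75249 + 37391.14555 + 420858.11606 = 495040.01410

€495040.01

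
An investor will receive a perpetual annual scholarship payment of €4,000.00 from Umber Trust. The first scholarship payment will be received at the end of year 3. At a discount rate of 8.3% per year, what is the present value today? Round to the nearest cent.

€41088.94

Value at end of year 2: C / r = €4,000.00 / 0.083 = €48,192.7711
Discount to today: PV = €48,192.7711 / (1 + 0.083)^2 = €48,192.7711 / 1.172889 = €41,088.94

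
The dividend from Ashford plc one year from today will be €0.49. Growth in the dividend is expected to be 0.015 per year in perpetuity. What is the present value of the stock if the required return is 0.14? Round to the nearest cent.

€3.92

Growing perpetuity: P = D₁ / (r − g) = €0.4900 / (0.14 − 0.015) = €3.92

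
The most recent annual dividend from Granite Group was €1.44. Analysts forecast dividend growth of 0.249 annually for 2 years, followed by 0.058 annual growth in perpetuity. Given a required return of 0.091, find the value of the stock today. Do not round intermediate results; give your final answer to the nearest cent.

€64.04

D_1 = 1.79856
D_2 = 2.24640
Terminal value at year 2: TV = D_2×(1+g_2)/(r−g_2) = 2.37669/0.033 = 72.02099
P_0 = D_1/(1+r)^1 + D_2/(1+r)^2 + TV/(1+r)^2
    = 1.64854 + 1.88729 + 60.50755 = 64.04338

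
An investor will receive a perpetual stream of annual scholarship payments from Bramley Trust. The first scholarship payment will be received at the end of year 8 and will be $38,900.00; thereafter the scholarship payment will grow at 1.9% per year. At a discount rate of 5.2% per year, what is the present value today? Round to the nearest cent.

Value at end of year 7: C₁ / (r − g) = $38,900.00 / (0.052 − 0.019) = $1,178,787.8788
Discount to today: PV = $1,178,787.8788 / (1 + 0.052)^7 = $1,178,787.8788 / 1.425969 = $826,657.26

$826657.26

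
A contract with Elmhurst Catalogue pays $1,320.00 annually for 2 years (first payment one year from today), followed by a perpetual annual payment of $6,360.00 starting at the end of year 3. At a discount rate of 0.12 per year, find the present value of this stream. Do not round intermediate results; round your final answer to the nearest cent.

PV of 2-year annuity: $1,320.00 × [1 − (1+0.12)^−2] / 0.12 = 2230.86735
Perpetuity value at year 2: $6,360.00 / 0.12 = 53000.00000
PV of perpetuity: 53000.00000 / (1+0.12)^2 = 42251.27551
Total PV = 2230.86735 + 42251.27551 = 44482.14286

$44482.14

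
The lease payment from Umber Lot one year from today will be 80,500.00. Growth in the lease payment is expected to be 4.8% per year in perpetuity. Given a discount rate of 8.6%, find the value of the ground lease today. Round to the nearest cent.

2118421.05

Growing perpetuity: P = D₁ / (r − g) = 80,500.0000 / (0.086 − 0.048) = 2,118,421.05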